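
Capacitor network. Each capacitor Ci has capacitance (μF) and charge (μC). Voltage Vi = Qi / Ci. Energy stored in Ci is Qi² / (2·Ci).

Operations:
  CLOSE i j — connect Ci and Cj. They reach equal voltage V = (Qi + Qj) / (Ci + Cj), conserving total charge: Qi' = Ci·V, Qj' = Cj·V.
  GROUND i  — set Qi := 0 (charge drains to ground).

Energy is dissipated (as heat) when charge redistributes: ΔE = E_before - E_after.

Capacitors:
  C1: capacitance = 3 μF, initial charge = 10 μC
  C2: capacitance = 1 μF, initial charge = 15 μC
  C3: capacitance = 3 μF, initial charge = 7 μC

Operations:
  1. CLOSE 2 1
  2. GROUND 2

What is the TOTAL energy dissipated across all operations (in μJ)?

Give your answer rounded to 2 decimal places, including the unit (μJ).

Initial: C1(3μF, Q=10μC, V=3.33V), C2(1μF, Q=15μC, V=15.00V), C3(3μF, Q=7μC, V=2.33V)
Op 1: CLOSE 2-1: Q_total=25.00, C_total=4.00, V=6.25; Q2=6.25, Q1=18.75; dissipated=51.042
Op 2: GROUND 2: Q2=0; energy lost=19.531
Total dissipated: 70.573 μJ

Answer: 70.57 μJ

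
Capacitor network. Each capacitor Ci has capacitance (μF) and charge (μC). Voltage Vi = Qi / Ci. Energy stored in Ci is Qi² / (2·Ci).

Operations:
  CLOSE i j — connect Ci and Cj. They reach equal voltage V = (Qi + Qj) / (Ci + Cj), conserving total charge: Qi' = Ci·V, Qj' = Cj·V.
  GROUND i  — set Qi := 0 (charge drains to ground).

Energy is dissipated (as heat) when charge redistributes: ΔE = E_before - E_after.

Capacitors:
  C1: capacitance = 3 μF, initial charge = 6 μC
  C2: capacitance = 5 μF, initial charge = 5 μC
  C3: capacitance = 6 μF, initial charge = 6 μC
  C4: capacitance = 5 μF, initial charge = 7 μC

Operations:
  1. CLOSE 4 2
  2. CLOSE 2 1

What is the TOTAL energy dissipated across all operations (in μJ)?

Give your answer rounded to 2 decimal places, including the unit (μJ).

Answer: 0.80 μJ

Derivation:
Initial: C1(3μF, Q=6μC, V=2.00V), C2(5μF, Q=5μC, V=1.00V), C3(6μF, Q=6μC, V=1.00V), C4(5μF, Q=7μC, V=1.40V)
Op 1: CLOSE 4-2: Q_total=12.00, C_total=10.00, V=1.20; Q4=6.00, Q2=6.00; dissipated=0.200
Op 2: CLOSE 2-1: Q_total=12.00, C_total=8.00, V=1.50; Q2=7.50, Q1=4.50; dissipated=0.600
Total dissipated: 0.800 μJ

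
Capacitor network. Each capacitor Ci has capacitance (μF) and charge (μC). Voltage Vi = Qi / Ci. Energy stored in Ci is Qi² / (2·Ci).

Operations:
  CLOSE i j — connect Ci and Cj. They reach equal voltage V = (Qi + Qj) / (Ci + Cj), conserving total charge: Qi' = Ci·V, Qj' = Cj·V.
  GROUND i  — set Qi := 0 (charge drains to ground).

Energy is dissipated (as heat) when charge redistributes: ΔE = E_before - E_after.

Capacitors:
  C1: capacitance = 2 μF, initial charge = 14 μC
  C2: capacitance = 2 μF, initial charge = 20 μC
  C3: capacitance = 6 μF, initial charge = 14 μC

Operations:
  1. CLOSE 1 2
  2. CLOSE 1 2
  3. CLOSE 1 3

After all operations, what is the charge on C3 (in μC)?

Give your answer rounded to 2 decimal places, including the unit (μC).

Initial: C1(2μF, Q=14μC, V=7.00V), C2(2μF, Q=20μC, V=10.00V), C3(6μF, Q=14μC, V=2.33V)
Op 1: CLOSE 1-2: Q_total=34.00, C_total=4.00, V=8.50; Q1=17.00, Q2=17.00; dissipated=4.500
Op 2: CLOSE 1-2: Q_total=34.00, C_total=4.00, V=8.50; Q1=17.00, Q2=17.00; dissipated=0.000
Op 3: CLOSE 1-3: Q_total=31.00, C_total=8.00, V=3.88; Q1=7.75, Q3=23.25; dissipated=28.521
Final charges: Q1=7.75, Q2=17.00, Q3=23.25

Answer: 23.25 μC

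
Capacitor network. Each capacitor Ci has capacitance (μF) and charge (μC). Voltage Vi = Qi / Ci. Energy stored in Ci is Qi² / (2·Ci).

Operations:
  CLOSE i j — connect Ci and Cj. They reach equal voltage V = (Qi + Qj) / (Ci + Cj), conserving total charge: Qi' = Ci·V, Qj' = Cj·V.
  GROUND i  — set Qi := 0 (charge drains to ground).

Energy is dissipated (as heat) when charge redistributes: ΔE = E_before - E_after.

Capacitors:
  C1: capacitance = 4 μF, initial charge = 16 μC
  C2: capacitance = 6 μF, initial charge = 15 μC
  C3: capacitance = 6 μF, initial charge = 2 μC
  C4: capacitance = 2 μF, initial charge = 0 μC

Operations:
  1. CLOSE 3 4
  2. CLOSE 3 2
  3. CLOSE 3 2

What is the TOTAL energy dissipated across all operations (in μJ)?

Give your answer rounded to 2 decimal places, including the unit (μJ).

Answer: 7.68 μJ

Derivation:
Initial: C1(4μF, Q=16μC, V=4.00V), C2(6μF, Q=15μC, V=2.50V), C3(6μF, Q=2μC, V=0.33V), C4(2μF, Q=0μC, V=0.00V)
Op 1: CLOSE 3-4: Q_total=2.00, C_total=8.00, V=0.25; Q3=1.50, Q4=0.50; dissipated=0.083
Op 2: CLOSE 3-2: Q_total=16.50, C_total=12.00, V=1.38; Q3=8.25, Q2=8.25; dissipated=7.594
Op 3: CLOSE 3-2: Q_total=16.50, C_total=12.00, V=1.38; Q3=8.25, Q2=8.25; dissipated=0.000
Total dissipated: 7.677 μJ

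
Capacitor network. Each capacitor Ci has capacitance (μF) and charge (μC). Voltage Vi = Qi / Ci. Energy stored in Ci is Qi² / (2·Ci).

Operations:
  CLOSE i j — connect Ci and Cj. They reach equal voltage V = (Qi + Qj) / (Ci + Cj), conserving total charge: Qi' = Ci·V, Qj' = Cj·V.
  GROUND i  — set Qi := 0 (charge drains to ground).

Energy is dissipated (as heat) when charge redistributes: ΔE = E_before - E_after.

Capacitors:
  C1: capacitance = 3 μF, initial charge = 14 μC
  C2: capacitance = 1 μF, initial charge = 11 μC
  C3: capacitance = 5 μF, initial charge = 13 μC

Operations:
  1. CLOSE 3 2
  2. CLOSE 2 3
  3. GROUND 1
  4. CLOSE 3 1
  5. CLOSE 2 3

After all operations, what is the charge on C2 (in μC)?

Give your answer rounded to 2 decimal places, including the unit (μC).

Answer: 2.75 μC

Derivation:
Initial: C1(3μF, Q=14μC, V=4.67V), C2(1μF, Q=11μC, V=11.00V), C3(5μF, Q=13μC, V=2.60V)
Op 1: CLOSE 3-2: Q_total=24.00, C_total=6.00, V=4.00; Q3=20.00, Q2=4.00; dissipated=29.400
Op 2: CLOSE 2-3: Q_total=24.00, C_total=6.00, V=4.00; Q2=4.00, Q3=20.00; dissipated=0.000
Op 3: GROUND 1: Q1=0; energy lost=32.667
Op 4: CLOSE 3-1: Q_total=20.00, C_total=8.00, V=2.50; Q3=12.50, Q1=7.50; dissipated=15.000
Op 5: CLOSE 2-3: Q_total=16.50, C_total=6.00, V=2.75; Q2=2.75, Q3=13.75; dissipated=0.938
Final charges: Q1=7.50, Q2=2.75, Q3=13.75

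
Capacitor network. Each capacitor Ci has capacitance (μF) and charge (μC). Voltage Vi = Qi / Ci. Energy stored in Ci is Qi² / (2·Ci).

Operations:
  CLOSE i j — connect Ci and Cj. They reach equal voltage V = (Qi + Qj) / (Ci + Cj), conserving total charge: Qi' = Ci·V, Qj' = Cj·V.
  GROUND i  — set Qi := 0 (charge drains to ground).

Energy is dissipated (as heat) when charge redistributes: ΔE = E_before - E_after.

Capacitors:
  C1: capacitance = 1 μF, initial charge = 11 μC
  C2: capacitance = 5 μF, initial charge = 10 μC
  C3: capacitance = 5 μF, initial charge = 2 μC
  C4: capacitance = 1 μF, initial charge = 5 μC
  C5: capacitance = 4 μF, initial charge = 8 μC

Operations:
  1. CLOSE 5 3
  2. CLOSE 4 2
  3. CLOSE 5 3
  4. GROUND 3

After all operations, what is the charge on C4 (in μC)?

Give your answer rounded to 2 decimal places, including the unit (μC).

Answer: 2.50 μC

Derivation:
Initial: C1(1μF, Q=11μC, V=11.00V), C2(5μF, Q=10μC, V=2.00V), C3(5μF, Q=2μC, V=0.40V), C4(1μF, Q=5μC, V=5.00V), C5(4μF, Q=8μC, V=2.00V)
Op 1: CLOSE 5-3: Q_total=10.00, C_total=9.00, V=1.11; Q5=4.44, Q3=5.56; dissipated=2.844
Op 2: CLOSE 4-2: Q_total=15.00, C_total=6.00, V=2.50; Q4=2.50, Q2=12.50; dissipated=3.750
Op 3: CLOSE 5-3: Q_total=10.00, C_total=9.00, V=1.11; Q5=4.44, Q3=5.56; dissipated=0.000
Op 4: GROUND 3: Q3=0; energy lost=3.086
Final charges: Q1=11.00, Q2=12.50, Q3=0.00, Q4=2.50, Q5=4.44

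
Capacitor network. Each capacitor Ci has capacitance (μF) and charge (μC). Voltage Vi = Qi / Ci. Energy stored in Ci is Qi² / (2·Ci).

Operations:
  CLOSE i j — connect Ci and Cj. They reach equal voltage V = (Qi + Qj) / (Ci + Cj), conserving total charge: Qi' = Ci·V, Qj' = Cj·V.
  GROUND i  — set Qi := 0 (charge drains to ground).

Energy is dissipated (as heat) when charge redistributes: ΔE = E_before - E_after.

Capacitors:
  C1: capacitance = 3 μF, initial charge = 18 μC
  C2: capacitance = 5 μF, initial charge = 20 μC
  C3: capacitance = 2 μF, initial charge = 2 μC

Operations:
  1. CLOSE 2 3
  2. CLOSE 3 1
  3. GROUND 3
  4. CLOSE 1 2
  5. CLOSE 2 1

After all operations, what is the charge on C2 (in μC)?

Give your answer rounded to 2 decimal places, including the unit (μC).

Answer: 18.93 μC

Derivation:
Initial: C1(3μF, Q=18μC, V=6.00V), C2(5μF, Q=20μC, V=4.00V), C3(2μF, Q=2μC, V=1.00V)
Op 1: CLOSE 2-3: Q_total=22.00, C_total=7.00, V=3.14; Q2=15.71, Q3=6.29; dissipated=6.429
Op 2: CLOSE 3-1: Q_total=24.29, C_total=5.00, V=4.86; Q3=9.71, Q1=14.57; dissipated=4.898
Op 3: GROUND 3: Q3=0; energy lost=23.592
Op 4: CLOSE 1-2: Q_total=30.29, C_total=8.00, V=3.79; Q1=11.36, Q2=18.93; dissipated=2.755
Op 5: CLOSE 2-1: Q_total=30.29, C_total=8.00, V=3.79; Q2=18.93, Q1=11.36; dissipated=0.000
Final charges: Q1=11.36, Q2=18.93, Q3=0.00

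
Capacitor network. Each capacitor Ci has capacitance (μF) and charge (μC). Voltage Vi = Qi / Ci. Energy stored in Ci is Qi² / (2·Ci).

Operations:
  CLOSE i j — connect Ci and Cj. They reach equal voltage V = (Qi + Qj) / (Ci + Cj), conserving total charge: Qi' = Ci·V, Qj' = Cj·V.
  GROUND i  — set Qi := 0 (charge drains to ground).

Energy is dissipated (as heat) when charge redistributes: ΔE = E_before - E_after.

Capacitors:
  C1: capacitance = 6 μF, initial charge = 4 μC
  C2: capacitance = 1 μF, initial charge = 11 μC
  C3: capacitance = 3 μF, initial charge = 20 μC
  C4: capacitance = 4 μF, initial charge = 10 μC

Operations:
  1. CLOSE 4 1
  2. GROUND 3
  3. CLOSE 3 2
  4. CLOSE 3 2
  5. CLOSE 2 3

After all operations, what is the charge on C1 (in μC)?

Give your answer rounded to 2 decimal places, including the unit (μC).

Answer: 8.40 μC

Derivation:
Initial: C1(6μF, Q=4μC, V=0.67V), C2(1μF, Q=11μC, V=11.00V), C3(3μF, Q=20μC, V=6.67V), C4(4μF, Q=10μC, V=2.50V)
Op 1: CLOSE 4-1: Q_total=14.00, C_total=10.00, V=1.40; Q4=5.60, Q1=8.40; dissipated=4.033
Op 2: GROUND 3: Q3=0; energy lost=66.667
Op 3: CLOSE 3-2: Q_total=11.00, C_total=4.00, V=2.75; Q3=8.25, Q2=2.75; dissipated=45.375
Op 4: CLOSE 3-2: Q_total=11.00, C_total=4.00, V=2.75; Q3=8.25, Q2=2.75; dissipated=0.000
Op 5: CLOSE 2-3: Q_total=11.00, C_total=4.00, V=2.75; Q2=2.75, Q3=8.25; dissipated=0.000
Final charges: Q1=8.40, Q2=2.75, Q3=8.25, Q4=5.60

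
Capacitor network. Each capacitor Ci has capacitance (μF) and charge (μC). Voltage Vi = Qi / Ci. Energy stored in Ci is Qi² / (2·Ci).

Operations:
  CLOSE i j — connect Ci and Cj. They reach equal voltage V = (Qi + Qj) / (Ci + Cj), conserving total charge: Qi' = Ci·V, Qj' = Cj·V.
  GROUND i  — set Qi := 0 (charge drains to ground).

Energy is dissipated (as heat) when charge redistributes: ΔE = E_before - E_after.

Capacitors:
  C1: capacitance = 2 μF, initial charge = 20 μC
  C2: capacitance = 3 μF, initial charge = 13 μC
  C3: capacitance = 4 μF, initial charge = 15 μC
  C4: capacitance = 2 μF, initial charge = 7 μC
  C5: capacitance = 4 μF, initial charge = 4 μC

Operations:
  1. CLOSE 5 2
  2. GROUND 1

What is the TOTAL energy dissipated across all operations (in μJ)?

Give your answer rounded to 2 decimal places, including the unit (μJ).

Answer: 109.52 μJ

Derivation:
Initial: C1(2μF, Q=20μC, V=10.00V), C2(3μF, Q=13μC, V=4.33V), C3(4μF, Q=15μC, V=3.75V), C4(2μF, Q=7μC, V=3.50V), C5(4μF, Q=4μC, V=1.00V)
Op 1: CLOSE 5-2: Q_total=17.00, C_total=7.00, V=2.43; Q5=9.71, Q2=7.29; dissipated=9.524
Op 2: GROUND 1: Q1=0; energy lost=100.000
Total dissipated: 109.524 μJ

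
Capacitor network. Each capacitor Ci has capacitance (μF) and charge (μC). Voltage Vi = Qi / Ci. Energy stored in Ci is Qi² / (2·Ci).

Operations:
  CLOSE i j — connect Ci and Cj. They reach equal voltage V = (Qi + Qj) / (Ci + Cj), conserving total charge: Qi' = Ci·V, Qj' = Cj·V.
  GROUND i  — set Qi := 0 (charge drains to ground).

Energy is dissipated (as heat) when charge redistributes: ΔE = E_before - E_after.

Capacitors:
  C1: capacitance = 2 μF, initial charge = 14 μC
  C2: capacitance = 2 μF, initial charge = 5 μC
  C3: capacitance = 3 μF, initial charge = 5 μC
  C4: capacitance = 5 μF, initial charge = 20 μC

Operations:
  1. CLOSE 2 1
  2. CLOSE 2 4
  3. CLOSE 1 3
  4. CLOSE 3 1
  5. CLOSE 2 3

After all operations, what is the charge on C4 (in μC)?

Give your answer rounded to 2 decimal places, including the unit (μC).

Initial: C1(2μF, Q=14μC, V=7.00V), C2(2μF, Q=5μC, V=2.50V), C3(3μF, Q=5μC, V=1.67V), C4(5μF, Q=20μC, V=4.00V)
Op 1: CLOSE 2-1: Q_total=19.00, C_total=4.00, V=4.75; Q2=9.50, Q1=9.50; dissipated=10.125
Op 2: CLOSE 2-4: Q_total=29.50, C_total=7.00, V=4.21; Q2=8.43, Q4=21.07; dissipated=0.402
Op 3: CLOSE 1-3: Q_total=14.50, C_total=5.00, V=2.90; Q1=5.80, Q3=8.70; dissipated=5.704
Op 4: CLOSE 3-1: Q_total=14.50, C_total=5.00, V=2.90; Q3=8.70, Q1=5.80; dissipated=0.000
Op 5: CLOSE 2-3: Q_total=17.13, C_total=5.00, V=3.43; Q2=6.85, Q3=10.28; dissipated=1.036
Final charges: Q1=5.80, Q2=6.85, Q3=10.28, Q4=21.07

Answer: 21.07 μC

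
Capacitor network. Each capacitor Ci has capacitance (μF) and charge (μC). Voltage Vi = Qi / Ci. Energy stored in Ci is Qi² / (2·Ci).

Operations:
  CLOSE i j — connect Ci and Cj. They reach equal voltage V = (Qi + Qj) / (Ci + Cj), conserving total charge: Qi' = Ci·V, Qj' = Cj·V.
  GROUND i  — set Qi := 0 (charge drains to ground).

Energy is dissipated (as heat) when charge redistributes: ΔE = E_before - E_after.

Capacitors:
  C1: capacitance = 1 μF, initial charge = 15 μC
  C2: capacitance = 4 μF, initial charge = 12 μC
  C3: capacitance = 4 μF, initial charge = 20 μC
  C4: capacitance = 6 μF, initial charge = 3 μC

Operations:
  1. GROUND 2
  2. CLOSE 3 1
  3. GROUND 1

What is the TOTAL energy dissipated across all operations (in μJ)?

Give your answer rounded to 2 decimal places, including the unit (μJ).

Initial: C1(1μF, Q=15μC, V=15.00V), C2(4μF, Q=12μC, V=3.00V), C3(4μF, Q=20μC, V=5.00V), C4(6μF, Q=3μC, V=0.50V)
Op 1: GROUND 2: Q2=0; energy lost=18.000
Op 2: CLOSE 3-1: Q_total=35.00, C_total=5.00, V=7.00; Q3=28.00, Q1=7.00; dissipated=40.000
Op 3: GROUND 1: Q1=0; energy lost=24.500
Total dissipated: 82.500 μJ

Answer: 82.50 μJ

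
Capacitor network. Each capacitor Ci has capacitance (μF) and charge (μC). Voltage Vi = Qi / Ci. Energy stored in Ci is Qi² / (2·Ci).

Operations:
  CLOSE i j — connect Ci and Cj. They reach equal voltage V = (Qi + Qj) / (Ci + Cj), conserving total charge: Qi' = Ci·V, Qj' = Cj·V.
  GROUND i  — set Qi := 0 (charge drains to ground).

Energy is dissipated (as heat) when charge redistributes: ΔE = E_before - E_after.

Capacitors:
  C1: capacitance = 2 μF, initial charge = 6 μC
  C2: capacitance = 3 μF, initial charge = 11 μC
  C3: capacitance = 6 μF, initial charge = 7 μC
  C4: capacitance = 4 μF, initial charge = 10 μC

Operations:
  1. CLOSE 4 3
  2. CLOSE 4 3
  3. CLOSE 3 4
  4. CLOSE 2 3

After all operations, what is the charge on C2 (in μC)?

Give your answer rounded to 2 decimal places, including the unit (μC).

Initial: C1(2μF, Q=6μC, V=3.00V), C2(3μF, Q=11μC, V=3.67V), C3(6μF, Q=7μC, V=1.17V), C4(4μF, Q=10μC, V=2.50V)
Op 1: CLOSE 4-3: Q_total=17.00, C_total=10.00, V=1.70; Q4=6.80, Q3=10.20; dissipated=2.133
Op 2: CLOSE 4-3: Q_total=17.00, C_total=10.00, V=1.70; Q4=6.80, Q3=10.20; dissipated=0.000
Op 3: CLOSE 3-4: Q_total=17.00, C_total=10.00, V=1.70; Q3=10.20, Q4=6.80; dissipated=0.000
Op 4: CLOSE 2-3: Q_total=21.20, C_total=9.00, V=2.36; Q2=7.07, Q3=14.13; dissipated=3.868
Final charges: Q1=6.00, Q2=7.07, Q3=14.13, Q4=6.80

Answer: 7.07 μC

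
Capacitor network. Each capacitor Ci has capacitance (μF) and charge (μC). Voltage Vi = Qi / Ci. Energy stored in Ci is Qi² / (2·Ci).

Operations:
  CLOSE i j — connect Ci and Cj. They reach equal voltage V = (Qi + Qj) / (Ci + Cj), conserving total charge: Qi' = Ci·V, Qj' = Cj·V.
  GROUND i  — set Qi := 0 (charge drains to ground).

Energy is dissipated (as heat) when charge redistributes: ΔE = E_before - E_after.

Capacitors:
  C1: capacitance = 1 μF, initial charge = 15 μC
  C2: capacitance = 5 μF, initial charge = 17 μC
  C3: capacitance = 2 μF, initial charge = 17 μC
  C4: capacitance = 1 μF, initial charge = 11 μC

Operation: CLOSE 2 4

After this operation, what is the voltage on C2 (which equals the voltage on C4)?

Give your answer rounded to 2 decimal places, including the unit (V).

Answer: 4.67 V

Derivation:
Initial: C1(1μF, Q=15μC, V=15.00V), C2(5μF, Q=17μC, V=3.40V), C3(2μF, Q=17μC, V=8.50V), C4(1μF, Q=11μC, V=11.00V)
Op 1: CLOSE 2-4: Q_total=28.00, C_total=6.00, V=4.67; Q2=23.33, Q4=4.67; dissipated=24.067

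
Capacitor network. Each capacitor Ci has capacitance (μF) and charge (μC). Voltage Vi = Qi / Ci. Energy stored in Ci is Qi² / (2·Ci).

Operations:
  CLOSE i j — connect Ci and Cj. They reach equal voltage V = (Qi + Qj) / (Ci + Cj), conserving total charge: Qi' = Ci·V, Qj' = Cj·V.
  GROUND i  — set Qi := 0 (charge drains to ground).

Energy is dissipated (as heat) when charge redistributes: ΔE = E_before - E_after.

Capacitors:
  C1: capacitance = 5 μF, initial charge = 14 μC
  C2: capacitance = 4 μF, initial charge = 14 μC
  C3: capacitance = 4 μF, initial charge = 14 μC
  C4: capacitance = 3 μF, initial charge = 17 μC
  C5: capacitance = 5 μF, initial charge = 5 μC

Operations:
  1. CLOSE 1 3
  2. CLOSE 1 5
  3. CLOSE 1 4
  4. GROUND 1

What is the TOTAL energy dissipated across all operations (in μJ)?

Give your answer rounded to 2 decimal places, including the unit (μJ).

Answer: 47.41 μJ

Derivation:
Initial: C1(5μF, Q=14μC, V=2.80V), C2(4μF, Q=14μC, V=3.50V), C3(4μF, Q=14μC, V=3.50V), C4(3μF, Q=17μC, V=5.67V), C5(5μF, Q=5μC, V=1.00V)
Op 1: CLOSE 1-3: Q_total=28.00, C_total=9.00, V=3.11; Q1=15.56, Q3=12.44; dissipated=0.544
Op 2: CLOSE 1-5: Q_total=20.56, C_total=10.00, V=2.06; Q1=10.28, Q5=10.28; dissipated=5.571
Op 3: CLOSE 1-4: Q_total=27.28, C_total=8.00, V=3.41; Q1=17.05, Q4=10.23; dissipated=12.225
Op 4: GROUND 1: Q1=0; energy lost=29.066
Total dissipated: 47.406 μJ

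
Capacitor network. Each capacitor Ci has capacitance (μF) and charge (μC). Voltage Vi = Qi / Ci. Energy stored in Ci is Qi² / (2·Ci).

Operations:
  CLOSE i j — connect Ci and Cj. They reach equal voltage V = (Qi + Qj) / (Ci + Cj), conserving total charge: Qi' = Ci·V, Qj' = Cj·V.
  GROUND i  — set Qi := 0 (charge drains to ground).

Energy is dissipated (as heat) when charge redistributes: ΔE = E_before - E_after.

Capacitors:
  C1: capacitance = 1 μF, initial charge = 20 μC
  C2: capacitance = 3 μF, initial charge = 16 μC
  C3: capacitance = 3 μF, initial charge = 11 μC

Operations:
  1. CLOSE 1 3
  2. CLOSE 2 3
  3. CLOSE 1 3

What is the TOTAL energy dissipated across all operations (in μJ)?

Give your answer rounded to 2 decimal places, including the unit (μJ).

Answer: 104.97 μJ

Derivation:
Initial: C1(1μF, Q=20μC, V=20.00V), C2(3μF, Q=16μC, V=5.33V), C3(3μF, Q=11μC, V=3.67V)
Op 1: CLOSE 1-3: Q_total=31.00, C_total=4.00, V=7.75; Q1=7.75, Q3=23.25; dissipated=100.042
Op 2: CLOSE 2-3: Q_total=39.25, C_total=6.00, V=6.54; Q2=19.62, Q3=19.62; dissipated=4.380
Op 3: CLOSE 1-3: Q_total=27.38, C_total=4.00, V=6.84; Q1=6.84, Q3=20.53; dissipated=0.548
Total dissipated: 104.969 μJ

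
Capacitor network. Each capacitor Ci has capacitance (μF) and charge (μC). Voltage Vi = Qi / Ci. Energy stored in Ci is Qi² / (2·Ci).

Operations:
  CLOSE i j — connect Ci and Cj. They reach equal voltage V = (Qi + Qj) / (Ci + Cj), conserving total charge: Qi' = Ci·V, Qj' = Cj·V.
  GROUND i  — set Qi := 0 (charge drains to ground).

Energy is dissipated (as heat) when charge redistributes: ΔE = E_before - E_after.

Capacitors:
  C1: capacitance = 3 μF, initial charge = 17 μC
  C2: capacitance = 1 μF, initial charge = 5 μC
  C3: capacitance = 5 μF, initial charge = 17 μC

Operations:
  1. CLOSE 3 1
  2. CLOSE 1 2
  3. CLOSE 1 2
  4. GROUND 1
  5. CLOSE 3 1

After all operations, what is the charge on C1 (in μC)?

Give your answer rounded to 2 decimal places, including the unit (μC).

Initial: C1(3μF, Q=17μC, V=5.67V), C2(1μF, Q=5μC, V=5.00V), C3(5μF, Q=17μC, V=3.40V)
Op 1: CLOSE 3-1: Q_total=34.00, C_total=8.00, V=4.25; Q3=21.25, Q1=12.75; dissipated=4.817
Op 2: CLOSE 1-2: Q_total=17.75, C_total=4.00, V=4.44; Q1=13.31, Q2=4.44; dissipated=0.211
Op 3: CLOSE 1-2: Q_total=17.75, C_total=4.00, V=4.44; Q1=13.31, Q2=4.44; dissipated=0.000
Op 4: GROUND 1: Q1=0; energy lost=29.537
Op 5: CLOSE 3-1: Q_total=21.25, C_total=8.00, V=2.66; Q3=13.28, Q1=7.97; dissipated=16.934
Final charges: Q1=7.97, Q2=4.44, Q3=13.28

Answer: 7.97 μC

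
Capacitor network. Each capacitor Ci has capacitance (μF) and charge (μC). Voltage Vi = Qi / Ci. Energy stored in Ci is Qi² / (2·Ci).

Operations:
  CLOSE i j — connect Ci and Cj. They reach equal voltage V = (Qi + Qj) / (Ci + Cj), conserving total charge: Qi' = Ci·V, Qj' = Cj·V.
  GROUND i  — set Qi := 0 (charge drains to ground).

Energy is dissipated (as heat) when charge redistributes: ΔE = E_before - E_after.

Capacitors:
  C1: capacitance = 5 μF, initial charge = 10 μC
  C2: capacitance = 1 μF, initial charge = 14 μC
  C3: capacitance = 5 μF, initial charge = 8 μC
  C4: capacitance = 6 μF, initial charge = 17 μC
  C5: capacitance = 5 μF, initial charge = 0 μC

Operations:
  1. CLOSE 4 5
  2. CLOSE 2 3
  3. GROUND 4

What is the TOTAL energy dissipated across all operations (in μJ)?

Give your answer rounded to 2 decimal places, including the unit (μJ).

Initial: C1(5μF, Q=10μC, V=2.00V), C2(1μF, Q=14μC, V=14.00V), C3(5μF, Q=8μC, V=1.60V), C4(6μF, Q=17μC, V=2.83V), C5(5μF, Q=0μC, V=0.00V)
Op 1: CLOSE 4-5: Q_total=17.00, C_total=11.00, V=1.55; Q4=9.27, Q5=7.73; dissipated=10.947
Op 2: CLOSE 2-3: Q_total=22.00, C_total=6.00, V=3.67; Q2=3.67, Q3=18.33; dissipated=64.067
Op 3: GROUND 4: Q4=0; energy lost=7.165
Total dissipated: 82.179 μJ

Answer: 82.18 μJ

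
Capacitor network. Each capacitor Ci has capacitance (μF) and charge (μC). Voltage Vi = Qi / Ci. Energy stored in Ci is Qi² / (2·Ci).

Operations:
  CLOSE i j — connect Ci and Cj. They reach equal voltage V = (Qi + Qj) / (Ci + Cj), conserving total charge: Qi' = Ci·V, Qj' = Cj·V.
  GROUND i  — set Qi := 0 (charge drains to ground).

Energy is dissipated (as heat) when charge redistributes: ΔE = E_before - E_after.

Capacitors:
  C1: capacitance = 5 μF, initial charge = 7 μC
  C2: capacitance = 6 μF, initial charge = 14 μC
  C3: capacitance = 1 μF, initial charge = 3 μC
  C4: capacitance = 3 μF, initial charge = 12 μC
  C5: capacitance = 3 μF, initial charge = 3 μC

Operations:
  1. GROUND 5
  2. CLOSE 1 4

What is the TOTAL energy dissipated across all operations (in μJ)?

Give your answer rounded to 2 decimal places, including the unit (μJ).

Answer: 7.84 μJ

Derivation:
Initial: C1(5μF, Q=7μC, V=1.40V), C2(6μF, Q=14μC, V=2.33V), C3(1μF, Q=3μC, V=3.00V), C4(3μF, Q=12μC, V=4.00V), C5(3μF, Q=3μC, V=1.00V)
Op 1: GROUND 5: Q5=0; energy lost=1.500
Op 2: CLOSE 1-4: Q_total=19.00, C_total=8.00, V=2.38; Q1=11.88, Q4=7.12; dissipated=6.338
Total dissipated: 7.838 μJ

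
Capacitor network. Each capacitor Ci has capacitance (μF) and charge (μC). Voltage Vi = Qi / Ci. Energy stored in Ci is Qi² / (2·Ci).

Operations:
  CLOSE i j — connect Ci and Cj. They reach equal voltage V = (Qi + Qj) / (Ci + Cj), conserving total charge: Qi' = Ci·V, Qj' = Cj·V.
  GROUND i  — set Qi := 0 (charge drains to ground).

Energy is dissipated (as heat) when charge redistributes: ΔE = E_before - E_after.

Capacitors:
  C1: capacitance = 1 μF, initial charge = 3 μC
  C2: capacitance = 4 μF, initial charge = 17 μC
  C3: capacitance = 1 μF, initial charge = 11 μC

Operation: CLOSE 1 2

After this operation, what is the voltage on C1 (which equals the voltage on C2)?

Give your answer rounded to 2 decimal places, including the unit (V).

Answer: 4.00 V

Derivation:
Initial: C1(1μF, Q=3μC, V=3.00V), C2(4μF, Q=17μC, V=4.25V), C3(1μF, Q=11μC, V=11.00V)
Op 1: CLOSE 1-2: Q_total=20.00, C_total=5.00, V=4.00; Q1=4.00, Q2=16.00; dissipated=0.625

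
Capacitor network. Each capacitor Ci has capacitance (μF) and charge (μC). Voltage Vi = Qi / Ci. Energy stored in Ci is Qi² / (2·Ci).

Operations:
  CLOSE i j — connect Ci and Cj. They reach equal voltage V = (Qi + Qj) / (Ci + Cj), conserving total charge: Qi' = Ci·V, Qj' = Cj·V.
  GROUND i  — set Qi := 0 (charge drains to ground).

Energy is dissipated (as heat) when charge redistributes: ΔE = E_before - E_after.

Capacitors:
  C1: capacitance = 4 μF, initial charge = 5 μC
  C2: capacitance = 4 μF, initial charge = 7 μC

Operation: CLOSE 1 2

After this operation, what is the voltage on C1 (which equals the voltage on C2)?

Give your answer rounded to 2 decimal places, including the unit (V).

Answer: 1.50 V

Derivation:
Initial: C1(4μF, Q=5μC, V=1.25V), C2(4μF, Q=7μC, V=1.75V)
Op 1: CLOSE 1-2: Q_total=12.00, C_total=8.00, V=1.50; Q1=6.00, Q2=6.00; dissipated=0.250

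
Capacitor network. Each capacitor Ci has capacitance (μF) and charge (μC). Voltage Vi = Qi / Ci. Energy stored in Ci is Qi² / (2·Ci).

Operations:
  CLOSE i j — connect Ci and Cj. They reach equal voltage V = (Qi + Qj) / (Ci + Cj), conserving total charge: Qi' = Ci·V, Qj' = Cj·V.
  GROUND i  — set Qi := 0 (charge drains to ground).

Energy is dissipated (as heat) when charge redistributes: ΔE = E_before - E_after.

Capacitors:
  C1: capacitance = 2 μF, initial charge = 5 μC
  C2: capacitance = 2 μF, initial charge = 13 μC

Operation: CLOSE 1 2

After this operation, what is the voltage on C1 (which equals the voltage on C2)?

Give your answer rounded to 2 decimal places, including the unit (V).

Initial: C1(2μF, Q=5μC, V=2.50V), C2(2μF, Q=13μC, V=6.50V)
Op 1: CLOSE 1-2: Q_total=18.00, C_total=4.00, V=4.50; Q1=9.00, Q2=9.00; dissipated=8.000

Answer: 4.50 V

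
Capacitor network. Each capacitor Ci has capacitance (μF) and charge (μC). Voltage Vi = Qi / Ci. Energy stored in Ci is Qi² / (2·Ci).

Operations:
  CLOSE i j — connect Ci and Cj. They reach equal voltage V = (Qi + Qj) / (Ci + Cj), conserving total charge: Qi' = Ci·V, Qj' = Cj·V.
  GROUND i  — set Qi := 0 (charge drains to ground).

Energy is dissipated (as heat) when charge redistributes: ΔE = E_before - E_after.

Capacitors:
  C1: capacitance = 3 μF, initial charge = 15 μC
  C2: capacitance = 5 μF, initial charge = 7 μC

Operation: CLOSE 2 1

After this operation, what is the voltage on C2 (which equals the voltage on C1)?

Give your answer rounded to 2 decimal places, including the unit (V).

Initial: C1(3μF, Q=15μC, V=5.00V), C2(5μF, Q=7μC, V=1.40V)
Op 1: CLOSE 2-1: Q_total=22.00, C_total=8.00, V=2.75; Q2=13.75, Q1=8.25; dissipated=12.150

Answer: 2.75 V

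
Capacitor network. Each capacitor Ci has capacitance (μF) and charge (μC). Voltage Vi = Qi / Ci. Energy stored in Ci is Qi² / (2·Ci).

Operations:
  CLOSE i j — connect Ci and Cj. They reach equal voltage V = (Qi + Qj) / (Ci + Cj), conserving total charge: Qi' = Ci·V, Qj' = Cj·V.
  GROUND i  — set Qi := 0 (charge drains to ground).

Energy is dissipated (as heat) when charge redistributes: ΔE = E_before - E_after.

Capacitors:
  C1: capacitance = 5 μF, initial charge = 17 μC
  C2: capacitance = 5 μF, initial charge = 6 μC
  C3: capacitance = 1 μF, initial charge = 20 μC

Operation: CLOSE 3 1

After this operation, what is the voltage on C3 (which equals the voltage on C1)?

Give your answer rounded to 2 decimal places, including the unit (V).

Answer: 6.17 V

Derivation:
Initial: C1(5μF, Q=17μC, V=3.40V), C2(5μF, Q=6μC, V=1.20V), C3(1μF, Q=20μC, V=20.00V)
Op 1: CLOSE 3-1: Q_total=37.00, C_total=6.00, V=6.17; Q3=6.17, Q1=30.83; dissipated=114.817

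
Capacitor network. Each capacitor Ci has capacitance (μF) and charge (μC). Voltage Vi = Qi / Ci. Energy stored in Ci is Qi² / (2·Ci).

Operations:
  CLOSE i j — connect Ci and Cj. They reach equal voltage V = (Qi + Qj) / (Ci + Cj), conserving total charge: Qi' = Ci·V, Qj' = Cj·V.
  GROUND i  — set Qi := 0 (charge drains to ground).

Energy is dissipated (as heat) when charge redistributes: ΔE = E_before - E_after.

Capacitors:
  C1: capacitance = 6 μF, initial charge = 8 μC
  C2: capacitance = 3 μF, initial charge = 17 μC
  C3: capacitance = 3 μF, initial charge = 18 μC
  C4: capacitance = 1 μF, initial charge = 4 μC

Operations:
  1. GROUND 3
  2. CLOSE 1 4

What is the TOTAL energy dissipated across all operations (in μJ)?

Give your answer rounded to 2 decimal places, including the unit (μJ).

Initial: C1(6μF, Q=8μC, V=1.33V), C2(3μF, Q=17μC, V=5.67V), C3(3μF, Q=18μC, V=6.00V), C4(1μF, Q=4μC, V=4.00V)
Op 1: GROUND 3: Q3=0; energy lost=54.000
Op 2: CLOSE 1-4: Q_total=12.00, C_total=7.00, V=1.71; Q1=10.29, Q4=1.71; dissipated=3.048
Total dissipated: 57.048 μJ

Answer: 57.05 μJ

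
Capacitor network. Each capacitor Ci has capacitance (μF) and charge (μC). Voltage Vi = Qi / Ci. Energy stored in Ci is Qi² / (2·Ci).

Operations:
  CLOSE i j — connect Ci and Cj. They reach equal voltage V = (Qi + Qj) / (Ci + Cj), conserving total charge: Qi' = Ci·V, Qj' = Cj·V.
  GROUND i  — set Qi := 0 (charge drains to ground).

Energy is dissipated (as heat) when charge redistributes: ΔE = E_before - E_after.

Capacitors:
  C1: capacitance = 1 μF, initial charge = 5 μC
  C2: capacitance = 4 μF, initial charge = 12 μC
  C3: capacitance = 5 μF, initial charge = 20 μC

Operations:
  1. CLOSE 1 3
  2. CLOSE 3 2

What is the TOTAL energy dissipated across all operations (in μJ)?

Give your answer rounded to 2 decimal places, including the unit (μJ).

Answer: 1.93 μJ

Derivation:
Initial: C1(1μF, Q=5μC, V=5.00V), C2(4μF, Q=12μC, V=3.00V), C3(5μF, Q=20μC, V=4.00V)
Op 1: CLOSE 1-3: Q_total=25.00, C_total=6.00, V=4.17; Q1=4.17, Q3=20.83; dissipated=0.417
Op 2: CLOSE 3-2: Q_total=32.83, C_total=9.00, V=3.65; Q3=18.24, Q2=14.59; dissipated=1.512
Total dissipated: 1.929 μJ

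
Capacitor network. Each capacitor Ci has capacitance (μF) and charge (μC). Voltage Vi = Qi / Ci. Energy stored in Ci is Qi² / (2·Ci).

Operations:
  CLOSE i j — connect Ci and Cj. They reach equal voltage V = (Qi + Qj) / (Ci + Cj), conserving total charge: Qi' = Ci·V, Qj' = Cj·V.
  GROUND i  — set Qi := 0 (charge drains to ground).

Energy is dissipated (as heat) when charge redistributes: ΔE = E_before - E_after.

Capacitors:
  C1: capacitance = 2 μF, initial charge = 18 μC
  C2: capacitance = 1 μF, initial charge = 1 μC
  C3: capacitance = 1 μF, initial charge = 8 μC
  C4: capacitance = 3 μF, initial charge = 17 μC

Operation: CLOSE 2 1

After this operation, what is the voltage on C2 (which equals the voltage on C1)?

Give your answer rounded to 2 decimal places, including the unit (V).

Initial: C1(2μF, Q=18μC, V=9.00V), C2(1μF, Q=1μC, V=1.00V), C3(1μF, Q=8μC, V=8.00V), C4(3μF, Q=17μC, V=5.67V)
Op 1: CLOSE 2-1: Q_total=19.00, C_total=3.00, V=6.33; Q2=6.33, Q1=12.67; dissipated=21.333

Answer: 6.33 V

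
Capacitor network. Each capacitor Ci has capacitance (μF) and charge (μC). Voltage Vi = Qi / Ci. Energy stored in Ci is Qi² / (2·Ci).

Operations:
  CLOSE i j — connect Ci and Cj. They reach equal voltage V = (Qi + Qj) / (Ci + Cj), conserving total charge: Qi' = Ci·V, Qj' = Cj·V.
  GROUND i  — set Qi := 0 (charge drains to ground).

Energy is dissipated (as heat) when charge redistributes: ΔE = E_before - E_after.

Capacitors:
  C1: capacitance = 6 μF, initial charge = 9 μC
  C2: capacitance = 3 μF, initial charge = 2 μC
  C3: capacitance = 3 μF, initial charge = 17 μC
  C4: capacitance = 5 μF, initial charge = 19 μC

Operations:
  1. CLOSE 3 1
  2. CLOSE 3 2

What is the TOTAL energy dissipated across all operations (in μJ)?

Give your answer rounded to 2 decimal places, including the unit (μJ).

Initial: C1(6μF, Q=9μC, V=1.50V), C2(3μF, Q=2μC, V=0.67V), C3(3μF, Q=17μC, V=5.67V), C4(5μF, Q=19μC, V=3.80V)
Op 1: CLOSE 3-1: Q_total=26.00, C_total=9.00, V=2.89; Q3=8.67, Q1=17.33; dissipated=17.361
Op 2: CLOSE 3-2: Q_total=10.67, C_total=6.00, V=1.78; Q3=5.33, Q2=5.33; dissipated=3.704
Total dissipated: 21.065 μJ

Answer: 21.06 μJ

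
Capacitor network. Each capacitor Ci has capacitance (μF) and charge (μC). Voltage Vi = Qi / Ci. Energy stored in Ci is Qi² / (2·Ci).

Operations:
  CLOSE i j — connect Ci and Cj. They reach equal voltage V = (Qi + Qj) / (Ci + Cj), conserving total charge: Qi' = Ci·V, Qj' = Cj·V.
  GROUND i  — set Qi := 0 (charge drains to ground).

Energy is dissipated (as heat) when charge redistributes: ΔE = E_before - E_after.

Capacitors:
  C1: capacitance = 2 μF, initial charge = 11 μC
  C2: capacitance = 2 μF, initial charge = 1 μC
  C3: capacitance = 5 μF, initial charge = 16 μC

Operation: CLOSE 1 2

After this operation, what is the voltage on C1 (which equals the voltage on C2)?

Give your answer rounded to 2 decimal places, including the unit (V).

Answer: 3.00 V

Derivation:
Initial: C1(2μF, Q=11μC, V=5.50V), C2(2μF, Q=1μC, V=0.50V), C3(5μF, Q=16μC, V=3.20V)
Op 1: CLOSE 1-2: Q_total=12.00, C_total=4.00, V=3.00; Q1=6.00, Q2=6.00; dissipated=12.500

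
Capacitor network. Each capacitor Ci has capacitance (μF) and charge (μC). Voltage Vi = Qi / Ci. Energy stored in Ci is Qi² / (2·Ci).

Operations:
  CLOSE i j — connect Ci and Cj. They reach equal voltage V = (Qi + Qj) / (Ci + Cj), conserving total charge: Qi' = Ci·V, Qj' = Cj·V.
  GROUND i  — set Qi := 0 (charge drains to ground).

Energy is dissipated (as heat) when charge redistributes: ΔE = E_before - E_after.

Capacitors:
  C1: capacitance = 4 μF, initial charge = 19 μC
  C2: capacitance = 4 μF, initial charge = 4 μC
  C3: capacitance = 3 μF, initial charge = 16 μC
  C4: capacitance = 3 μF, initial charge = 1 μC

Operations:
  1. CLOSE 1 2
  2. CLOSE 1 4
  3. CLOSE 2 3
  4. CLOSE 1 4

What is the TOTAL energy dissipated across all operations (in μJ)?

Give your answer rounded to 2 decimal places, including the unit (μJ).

Initial: C1(4μF, Q=19μC, V=4.75V), C2(4μF, Q=4μC, V=1.00V), C3(3μF, Q=16μC, V=5.33V), C4(3μF, Q=1μC, V=0.33V)
Op 1: CLOSE 1-2: Q_total=23.00, C_total=8.00, V=2.88; Q1=11.50, Q2=11.50; dissipated=14.062
Op 2: CLOSE 1-4: Q_total=12.50, C_total=7.00, V=1.79; Q1=7.14, Q4=5.36; dissipated=5.537
Op 3: CLOSE 2-3: Q_total=27.50, C_total=7.00, V=3.93; Q2=15.71, Q3=11.79; dissipated=5.180
Op 4: CLOSE 1-4: Q_total=12.50, C_total=7.00, V=1.79; Q1=7.14, Q4=5.36; dissipated=0.000
Total dissipated: 24.780 μJ

Answer: 24.78 μJ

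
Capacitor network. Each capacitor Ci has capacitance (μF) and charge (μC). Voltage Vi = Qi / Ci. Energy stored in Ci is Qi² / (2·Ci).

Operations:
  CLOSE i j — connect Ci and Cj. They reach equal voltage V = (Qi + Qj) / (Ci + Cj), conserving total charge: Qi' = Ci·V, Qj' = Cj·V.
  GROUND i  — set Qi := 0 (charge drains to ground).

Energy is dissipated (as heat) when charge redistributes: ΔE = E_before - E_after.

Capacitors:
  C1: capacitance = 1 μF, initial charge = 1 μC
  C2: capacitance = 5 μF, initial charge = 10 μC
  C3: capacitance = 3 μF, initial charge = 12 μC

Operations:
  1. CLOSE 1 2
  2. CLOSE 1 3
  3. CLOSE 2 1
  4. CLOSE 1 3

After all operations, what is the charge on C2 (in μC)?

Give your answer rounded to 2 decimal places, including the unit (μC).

Initial: C1(1μF, Q=1μC, V=1.00V), C2(5μF, Q=10μC, V=2.00V), C3(3μF, Q=12μC, V=4.00V)
Op 1: CLOSE 1-2: Q_total=11.00, C_total=6.00, V=1.83; Q1=1.83, Q2=9.17; dissipated=0.417
Op 2: CLOSE 1-3: Q_total=13.83, C_total=4.00, V=3.46; Q1=3.46, Q3=10.38; dissipated=1.760
Op 3: CLOSE 2-1: Q_total=12.62, C_total=6.00, V=2.10; Q2=10.52, Q1=2.10; dissipated=1.100
Op 4: CLOSE 1-3: Q_total=12.48, C_total=4.00, V=3.12; Q1=3.12, Q3=9.36; dissipated=0.688
Final charges: Q1=3.12, Q2=10.52, Q3=9.36

Answer: 10.52 μC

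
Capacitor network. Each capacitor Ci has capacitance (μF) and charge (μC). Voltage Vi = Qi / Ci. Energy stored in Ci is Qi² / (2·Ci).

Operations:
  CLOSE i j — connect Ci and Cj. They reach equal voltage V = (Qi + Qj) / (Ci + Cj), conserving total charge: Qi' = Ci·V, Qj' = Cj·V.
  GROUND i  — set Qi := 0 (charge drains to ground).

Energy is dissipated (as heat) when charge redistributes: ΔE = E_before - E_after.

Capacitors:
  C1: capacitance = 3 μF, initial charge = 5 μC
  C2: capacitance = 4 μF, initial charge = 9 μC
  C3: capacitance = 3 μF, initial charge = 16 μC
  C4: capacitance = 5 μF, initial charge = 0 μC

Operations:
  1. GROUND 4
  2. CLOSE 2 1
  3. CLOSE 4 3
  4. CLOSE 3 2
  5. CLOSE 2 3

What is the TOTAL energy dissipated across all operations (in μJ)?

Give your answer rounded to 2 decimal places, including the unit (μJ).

Answer: 26.96 μJ

Derivation:
Initial: C1(3μF, Q=5μC, V=1.67V), C2(4μF, Q=9μC, V=2.25V), C3(3μF, Q=16μC, V=5.33V), C4(5μF, Q=0μC, V=0.00V)
Op 1: GROUND 4: Q4=0; energy lost=0.000
Op 2: CLOSE 2-1: Q_total=14.00, C_total=7.00, V=2.00; Q2=8.00, Q1=6.00; dissipated=0.292
Op 3: CLOSE 4-3: Q_total=16.00, C_total=8.00, V=2.00; Q4=10.00, Q3=6.00; dissipated=26.667
Op 4: CLOSE 3-2: Q_total=14.00, C_total=7.00, V=2.00; Q3=6.00, Q2=8.00; dissipated=0.000
Op 5: CLOSE 2-3: Q_total=14.00, C_total=7.00, V=2.00; Q2=8.00, Q3=6.00; dissipated=0.000
Total dissipated: 26.958 μJ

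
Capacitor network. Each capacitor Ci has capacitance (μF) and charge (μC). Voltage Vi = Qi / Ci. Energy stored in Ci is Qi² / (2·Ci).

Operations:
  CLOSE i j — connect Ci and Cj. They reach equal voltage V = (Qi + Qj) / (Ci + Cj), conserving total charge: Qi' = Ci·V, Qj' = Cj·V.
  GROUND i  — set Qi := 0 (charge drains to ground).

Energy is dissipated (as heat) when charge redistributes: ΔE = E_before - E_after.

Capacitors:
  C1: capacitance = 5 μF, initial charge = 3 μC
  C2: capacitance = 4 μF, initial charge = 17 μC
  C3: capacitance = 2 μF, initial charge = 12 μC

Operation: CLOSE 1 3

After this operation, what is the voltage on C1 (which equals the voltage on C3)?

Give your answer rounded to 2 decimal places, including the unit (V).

Initial: C1(5μF, Q=3μC, V=0.60V), C2(4μF, Q=17μC, V=4.25V), C3(2μF, Q=12μC, V=6.00V)
Op 1: CLOSE 1-3: Q_total=15.00, C_total=7.00, V=2.14; Q1=10.71, Q3=4.29; dissipated=20.829

Answer: 2.14 V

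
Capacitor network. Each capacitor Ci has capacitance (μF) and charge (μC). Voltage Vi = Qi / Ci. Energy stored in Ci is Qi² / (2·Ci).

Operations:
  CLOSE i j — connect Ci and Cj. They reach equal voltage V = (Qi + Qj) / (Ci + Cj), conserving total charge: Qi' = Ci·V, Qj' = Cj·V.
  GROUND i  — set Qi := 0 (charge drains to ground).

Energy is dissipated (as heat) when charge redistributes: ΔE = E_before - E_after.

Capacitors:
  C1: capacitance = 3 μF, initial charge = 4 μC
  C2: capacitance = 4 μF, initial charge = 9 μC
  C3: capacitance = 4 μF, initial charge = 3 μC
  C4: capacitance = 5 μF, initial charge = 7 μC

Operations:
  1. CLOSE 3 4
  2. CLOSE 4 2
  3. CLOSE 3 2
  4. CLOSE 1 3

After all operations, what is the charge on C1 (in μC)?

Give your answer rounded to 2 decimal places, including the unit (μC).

Initial: C1(3μF, Q=4μC, V=1.33V), C2(4μF, Q=9μC, V=2.25V), C3(4μF, Q=3μC, V=0.75V), C4(5μF, Q=7μC, V=1.40V)
Op 1: CLOSE 3-4: Q_total=10.00, C_total=9.00, V=1.11; Q3=4.44, Q4=5.56; dissipated=0.469
Op 2: CLOSE 4-2: Q_total=14.56, C_total=9.00, V=1.62; Q4=8.09, Q2=6.47; dissipated=1.441
Op 3: CLOSE 3-2: Q_total=10.91, C_total=8.00, V=1.36; Q3=5.46, Q2=5.46; dissipated=0.256
Op 4: CLOSE 1-3: Q_total=9.46, C_total=7.00, V=1.35; Q1=4.05, Q3=5.40; dissipated=0.001
Final charges: Q1=4.05, Q2=5.46, Q3=5.40, Q4=8.09

Answer: 4.05 μC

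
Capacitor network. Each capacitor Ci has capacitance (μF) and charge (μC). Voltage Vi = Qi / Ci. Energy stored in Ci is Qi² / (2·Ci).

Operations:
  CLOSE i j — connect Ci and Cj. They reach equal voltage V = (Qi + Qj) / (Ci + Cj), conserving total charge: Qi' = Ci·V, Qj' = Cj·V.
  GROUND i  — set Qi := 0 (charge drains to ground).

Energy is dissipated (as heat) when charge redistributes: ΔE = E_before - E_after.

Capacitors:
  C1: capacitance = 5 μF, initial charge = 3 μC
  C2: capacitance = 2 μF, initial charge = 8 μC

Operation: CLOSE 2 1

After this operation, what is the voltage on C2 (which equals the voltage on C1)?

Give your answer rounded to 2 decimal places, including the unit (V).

Initial: C1(5μF, Q=3μC, V=0.60V), C2(2μF, Q=8μC, V=4.00V)
Op 1: CLOSE 2-1: Q_total=11.00, C_total=7.00, V=1.57; Q2=3.14, Q1=7.86; dissipated=8.257

Answer: 1.57 V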